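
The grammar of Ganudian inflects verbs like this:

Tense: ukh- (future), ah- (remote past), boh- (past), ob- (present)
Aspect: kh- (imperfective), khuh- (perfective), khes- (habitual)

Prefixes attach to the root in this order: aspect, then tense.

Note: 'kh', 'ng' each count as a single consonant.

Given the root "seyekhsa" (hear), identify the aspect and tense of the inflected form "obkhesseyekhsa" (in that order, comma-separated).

Segment: ob-khes-seyekhsa.
aspect: khes- → habitual.
tense: ob- → present.

habitual, present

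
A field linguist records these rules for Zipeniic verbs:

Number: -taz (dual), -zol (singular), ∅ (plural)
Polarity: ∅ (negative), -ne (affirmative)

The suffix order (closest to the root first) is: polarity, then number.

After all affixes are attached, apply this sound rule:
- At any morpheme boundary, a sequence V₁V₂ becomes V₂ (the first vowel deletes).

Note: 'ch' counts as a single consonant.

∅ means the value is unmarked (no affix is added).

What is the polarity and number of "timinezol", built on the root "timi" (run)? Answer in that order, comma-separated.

Segment: timi-ne-zol.
polarity: -ne → affirmative.
number: -zol → singular.

affirmative, singular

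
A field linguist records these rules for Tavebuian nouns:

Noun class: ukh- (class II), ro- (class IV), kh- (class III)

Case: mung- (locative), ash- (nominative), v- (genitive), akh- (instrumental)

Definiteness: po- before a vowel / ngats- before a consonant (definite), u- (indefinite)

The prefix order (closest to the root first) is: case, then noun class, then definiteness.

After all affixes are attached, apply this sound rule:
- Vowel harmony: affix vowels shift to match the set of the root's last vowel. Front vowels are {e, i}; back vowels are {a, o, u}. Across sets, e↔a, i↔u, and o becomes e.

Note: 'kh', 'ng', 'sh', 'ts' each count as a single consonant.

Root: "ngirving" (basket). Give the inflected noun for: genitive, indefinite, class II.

iikhvngirving

Attach case genitive v- → vngirving.
Attach noun class class II ukh- → ukhvngirving.
Attach definiteness indefinite u- → uukhvngirving.
Apply vowel harmony: uukhvngirving → iikhvngirving.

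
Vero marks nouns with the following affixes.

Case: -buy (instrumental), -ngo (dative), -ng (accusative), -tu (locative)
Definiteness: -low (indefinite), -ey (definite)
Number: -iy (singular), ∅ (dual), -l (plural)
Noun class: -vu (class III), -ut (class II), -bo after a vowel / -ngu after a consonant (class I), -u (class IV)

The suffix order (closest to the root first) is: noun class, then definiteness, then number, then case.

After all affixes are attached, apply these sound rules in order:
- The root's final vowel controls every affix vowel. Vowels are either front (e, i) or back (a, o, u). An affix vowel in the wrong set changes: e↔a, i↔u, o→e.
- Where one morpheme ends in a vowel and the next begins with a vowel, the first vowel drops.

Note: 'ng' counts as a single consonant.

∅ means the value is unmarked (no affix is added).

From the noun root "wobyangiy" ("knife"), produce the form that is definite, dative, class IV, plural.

Attach noun class class IV -u → wobyangiyu.
Attach definiteness definite -ey → wobyangiyuey.
Attach number plural -l → wobyangiyueyl.
Attach case dative -ngo → wobyangiyueylngo.
Apply vowel harmony: wobyangiyueylngo → wobyangiyieylnge.
Apply vowel deletion: wobyangiyieylnge → wobyangiyeylnge.

wobyangiyeylnge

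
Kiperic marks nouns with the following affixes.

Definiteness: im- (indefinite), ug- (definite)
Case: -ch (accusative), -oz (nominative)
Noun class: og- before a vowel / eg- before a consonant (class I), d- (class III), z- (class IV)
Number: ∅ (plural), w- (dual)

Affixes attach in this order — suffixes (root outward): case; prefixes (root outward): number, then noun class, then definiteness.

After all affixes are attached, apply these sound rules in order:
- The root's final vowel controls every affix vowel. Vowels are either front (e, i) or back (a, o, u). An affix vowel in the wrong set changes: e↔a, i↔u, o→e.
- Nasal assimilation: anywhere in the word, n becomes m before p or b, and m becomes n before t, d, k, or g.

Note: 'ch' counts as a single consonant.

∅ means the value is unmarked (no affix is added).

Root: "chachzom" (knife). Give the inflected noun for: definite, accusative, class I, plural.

number = plural: zero marking, form stays chachzom.
Attach noun class class I eg- (before consonant 'ch') → egchachzom.
Attach definiteness definite ug- → ugegchachzom.
Attach case accusative -ch → ugegchachzomch.
Apply vowel harmony: ugegchachzomch → ugagchachzomch.
Nasal assimilation: no change.

ugagchachzomch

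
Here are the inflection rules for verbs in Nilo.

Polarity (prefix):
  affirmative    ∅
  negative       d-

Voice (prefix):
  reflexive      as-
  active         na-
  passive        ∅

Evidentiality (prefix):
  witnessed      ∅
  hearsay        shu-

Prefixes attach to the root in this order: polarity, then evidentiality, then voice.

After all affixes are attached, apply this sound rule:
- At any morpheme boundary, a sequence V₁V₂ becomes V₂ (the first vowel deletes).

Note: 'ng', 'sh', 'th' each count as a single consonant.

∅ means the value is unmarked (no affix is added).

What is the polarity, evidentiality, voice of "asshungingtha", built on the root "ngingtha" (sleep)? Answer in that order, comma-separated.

Segment: as-shu-ngingtha.
polarity: ∅ → affirmative.
evidentiality: shu- → hearsay.
voice: as- → reflexive.

affirmative, hearsay, reflexive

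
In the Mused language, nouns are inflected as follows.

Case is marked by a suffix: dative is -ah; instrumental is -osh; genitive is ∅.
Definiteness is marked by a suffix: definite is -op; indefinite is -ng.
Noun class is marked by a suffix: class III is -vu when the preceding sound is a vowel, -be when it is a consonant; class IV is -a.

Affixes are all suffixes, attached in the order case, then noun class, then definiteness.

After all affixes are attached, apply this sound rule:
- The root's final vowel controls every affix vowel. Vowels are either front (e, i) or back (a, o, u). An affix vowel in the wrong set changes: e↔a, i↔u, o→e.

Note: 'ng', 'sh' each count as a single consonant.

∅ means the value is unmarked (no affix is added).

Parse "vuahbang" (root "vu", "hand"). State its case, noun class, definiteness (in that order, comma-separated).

dative, class III, indefinite

Segment: vu-ah-be-ng.
case: -ah → dative.
noun class: -vu/be → class III.
definiteness: -ng → indefinite.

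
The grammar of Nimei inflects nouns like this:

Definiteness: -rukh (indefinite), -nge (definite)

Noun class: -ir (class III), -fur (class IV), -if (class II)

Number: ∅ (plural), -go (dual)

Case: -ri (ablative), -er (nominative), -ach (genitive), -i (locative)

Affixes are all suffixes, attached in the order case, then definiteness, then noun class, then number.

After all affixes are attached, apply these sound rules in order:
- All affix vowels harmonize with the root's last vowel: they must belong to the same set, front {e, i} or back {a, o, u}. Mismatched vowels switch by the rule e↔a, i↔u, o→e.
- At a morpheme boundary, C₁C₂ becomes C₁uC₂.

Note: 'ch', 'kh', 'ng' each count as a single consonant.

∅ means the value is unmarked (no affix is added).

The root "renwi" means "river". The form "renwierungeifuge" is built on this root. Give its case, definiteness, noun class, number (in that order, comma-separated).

nominative, definite, class II, dual

Segment: renwi-er-nge-if-go.
case: -er → nominative.
definiteness: -nge → definite.
noun class: -if → class II.
number: -go → dual.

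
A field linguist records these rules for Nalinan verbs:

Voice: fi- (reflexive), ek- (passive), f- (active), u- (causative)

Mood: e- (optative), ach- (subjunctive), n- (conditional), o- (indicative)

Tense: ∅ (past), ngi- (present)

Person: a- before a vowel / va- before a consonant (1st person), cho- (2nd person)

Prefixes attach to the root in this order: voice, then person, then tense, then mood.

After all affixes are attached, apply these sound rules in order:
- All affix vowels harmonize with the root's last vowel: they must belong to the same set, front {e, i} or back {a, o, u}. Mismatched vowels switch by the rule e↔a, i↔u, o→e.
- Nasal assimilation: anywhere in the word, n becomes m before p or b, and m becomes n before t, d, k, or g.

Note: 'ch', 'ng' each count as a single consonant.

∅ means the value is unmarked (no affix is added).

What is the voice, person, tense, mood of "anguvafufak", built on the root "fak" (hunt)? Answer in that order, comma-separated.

Segment: e-ngi-va-fi-fak.
voice: fi- → reflexive.
person: a/va- → 1st person.
tense: ngi- → present.
mood: e- → optative.

reflexive, 1st person, present, optative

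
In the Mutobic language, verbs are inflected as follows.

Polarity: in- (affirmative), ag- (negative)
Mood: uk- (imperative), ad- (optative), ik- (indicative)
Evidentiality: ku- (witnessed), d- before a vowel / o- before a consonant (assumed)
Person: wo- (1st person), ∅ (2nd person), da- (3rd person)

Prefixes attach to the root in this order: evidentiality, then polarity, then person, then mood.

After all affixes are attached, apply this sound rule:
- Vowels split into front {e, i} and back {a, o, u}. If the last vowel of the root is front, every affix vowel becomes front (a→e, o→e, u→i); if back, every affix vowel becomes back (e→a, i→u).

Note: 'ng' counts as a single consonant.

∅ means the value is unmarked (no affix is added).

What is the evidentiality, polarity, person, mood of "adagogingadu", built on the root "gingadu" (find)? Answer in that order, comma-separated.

Segment: ad-ag-o-gingadu.
evidentiality: d/o- → assumed.
polarity: ag- → negative.
person: ∅ → 2nd person.
mood: ad- → optative.

assumed, negative, 2nd person, optative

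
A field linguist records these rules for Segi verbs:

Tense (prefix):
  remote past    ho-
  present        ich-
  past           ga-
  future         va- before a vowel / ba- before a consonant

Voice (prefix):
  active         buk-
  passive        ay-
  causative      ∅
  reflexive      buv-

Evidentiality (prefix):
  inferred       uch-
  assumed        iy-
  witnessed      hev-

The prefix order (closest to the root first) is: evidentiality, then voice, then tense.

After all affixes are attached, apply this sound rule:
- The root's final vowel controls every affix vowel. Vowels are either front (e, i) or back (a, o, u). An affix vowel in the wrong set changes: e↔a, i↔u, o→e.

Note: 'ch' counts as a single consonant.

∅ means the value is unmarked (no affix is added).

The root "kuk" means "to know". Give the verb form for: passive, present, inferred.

uchayuchkuk

Attach evidentiality inferred uch- → uchkuk.
Attach voice passive ay- → ayuchkuk.
Attach tense present ich- → ichayuchkuk.
Apply vowel harmony: ichayuchkuk → uchayuchkuk.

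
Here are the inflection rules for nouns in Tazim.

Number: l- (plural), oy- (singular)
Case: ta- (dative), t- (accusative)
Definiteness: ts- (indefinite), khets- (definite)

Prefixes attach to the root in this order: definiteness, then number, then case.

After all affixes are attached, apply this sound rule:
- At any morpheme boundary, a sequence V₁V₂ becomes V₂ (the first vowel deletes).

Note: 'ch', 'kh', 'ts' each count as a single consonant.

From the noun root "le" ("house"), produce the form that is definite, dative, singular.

Attach definiteness definite khets- → khetsle.
Attach number singular oy- → oykhetsle.
Attach case dative ta- → taoykhetsle.
Apply vowel deletion: taoykhetsle → toykhetsle.

toykhetsle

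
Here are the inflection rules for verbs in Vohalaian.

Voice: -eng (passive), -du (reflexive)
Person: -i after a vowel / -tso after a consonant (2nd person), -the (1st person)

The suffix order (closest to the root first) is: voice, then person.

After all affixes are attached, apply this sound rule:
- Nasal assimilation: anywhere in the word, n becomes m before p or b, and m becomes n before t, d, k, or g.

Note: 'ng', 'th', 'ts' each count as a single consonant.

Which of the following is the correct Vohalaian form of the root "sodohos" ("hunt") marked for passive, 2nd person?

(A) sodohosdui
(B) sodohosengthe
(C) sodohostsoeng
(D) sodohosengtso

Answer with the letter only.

D

Attach voice passive -eng → sodohoseng.
Attach person 2nd person -tso (after consonant 'ng') → sodohosengtso.
Nasal assimilation: no change.
So the correct form is sodohosengtso, option (D).
(A) sodohosdui is wrong: it uses reflexive instead of passive for voice.
(C) sodohostsoeng is wrong: it has the affixes in the wrong order.
(B) sodohosengthe is wrong: it uses 1st person instead of 2nd person for person.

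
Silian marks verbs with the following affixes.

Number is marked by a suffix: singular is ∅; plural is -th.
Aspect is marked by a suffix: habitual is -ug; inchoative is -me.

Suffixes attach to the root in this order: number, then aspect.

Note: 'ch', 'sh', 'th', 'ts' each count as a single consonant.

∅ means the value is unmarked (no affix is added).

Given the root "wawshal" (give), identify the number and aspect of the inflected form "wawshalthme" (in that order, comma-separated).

plural, inchoative

Segment: wawshal-th-me.
number: -th → plural.
aspect: -me → inchoative.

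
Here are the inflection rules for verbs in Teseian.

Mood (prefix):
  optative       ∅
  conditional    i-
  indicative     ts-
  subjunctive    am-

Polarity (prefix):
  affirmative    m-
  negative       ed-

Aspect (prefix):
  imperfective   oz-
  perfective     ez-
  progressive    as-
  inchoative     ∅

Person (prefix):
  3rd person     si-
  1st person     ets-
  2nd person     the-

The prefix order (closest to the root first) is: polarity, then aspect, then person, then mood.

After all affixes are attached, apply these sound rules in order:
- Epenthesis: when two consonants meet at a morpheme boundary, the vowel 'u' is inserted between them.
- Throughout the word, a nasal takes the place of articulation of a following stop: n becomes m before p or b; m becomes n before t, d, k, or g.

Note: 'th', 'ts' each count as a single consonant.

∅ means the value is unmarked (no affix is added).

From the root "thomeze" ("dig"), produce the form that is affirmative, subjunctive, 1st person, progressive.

Attach polarity affirmative m- → mthomeze.
Attach aspect progressive as- → asmthomeze.
Attach person 1st person ets- → etsasmthomeze.
Attach mood subjunctive am- → ametsasmthomeze.
Apply epenthesis: ametsasmthomeze → ametsasumuthomeze.
Nasal assimilation: no change.

ametsasumuthomeze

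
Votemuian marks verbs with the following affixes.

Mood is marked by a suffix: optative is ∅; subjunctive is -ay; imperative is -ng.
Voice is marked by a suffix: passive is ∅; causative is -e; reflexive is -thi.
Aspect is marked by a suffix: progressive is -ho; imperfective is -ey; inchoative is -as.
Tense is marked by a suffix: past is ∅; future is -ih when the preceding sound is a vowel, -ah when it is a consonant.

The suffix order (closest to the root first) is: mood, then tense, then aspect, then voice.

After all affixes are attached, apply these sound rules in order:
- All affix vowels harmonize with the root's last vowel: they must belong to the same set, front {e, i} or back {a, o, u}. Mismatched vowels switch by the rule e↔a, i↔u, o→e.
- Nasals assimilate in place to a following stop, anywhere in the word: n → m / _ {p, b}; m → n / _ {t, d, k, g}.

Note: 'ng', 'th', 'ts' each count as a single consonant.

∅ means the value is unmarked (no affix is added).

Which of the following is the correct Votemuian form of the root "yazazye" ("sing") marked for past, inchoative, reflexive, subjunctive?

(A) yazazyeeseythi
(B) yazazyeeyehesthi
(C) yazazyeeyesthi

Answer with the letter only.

Attach mood subjunctive -ay → yazazyeay.
tense = past: zero marking, form stays yazazyeay.
Attach aspect inchoative -as → yazazyeayas.
Attach voice reflexive -thi → yazazyeayasthi.
Apply vowel harmony: yazazyeayasthi → yazazyeeyesthi.
Nasal assimilation: no change.
So the correct form is yazazyeeyesthi, option (C).
(B) yazazyeeyehesthi is wrong: it uses future instead of past for tense.
(A) yazazyeeseythi is wrong: it has the affixes in the wrong order.

C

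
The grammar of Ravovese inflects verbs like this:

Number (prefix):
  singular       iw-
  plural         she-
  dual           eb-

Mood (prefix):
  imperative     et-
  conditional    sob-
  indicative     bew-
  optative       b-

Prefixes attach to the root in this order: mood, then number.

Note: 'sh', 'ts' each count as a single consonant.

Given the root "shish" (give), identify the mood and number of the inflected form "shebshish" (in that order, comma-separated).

Segment: she-b-shish.
mood: b- → optative.
number: she- → plural.

optative, plural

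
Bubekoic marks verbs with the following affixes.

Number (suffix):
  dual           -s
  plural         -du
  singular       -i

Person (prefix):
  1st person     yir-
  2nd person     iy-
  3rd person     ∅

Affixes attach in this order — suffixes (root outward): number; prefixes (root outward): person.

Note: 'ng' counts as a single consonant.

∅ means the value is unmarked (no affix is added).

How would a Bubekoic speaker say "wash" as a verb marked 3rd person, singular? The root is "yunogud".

yunogudi

Attach number singular -i → yunogudi.
person = 3rd person: zero marking, form stays yunogudi.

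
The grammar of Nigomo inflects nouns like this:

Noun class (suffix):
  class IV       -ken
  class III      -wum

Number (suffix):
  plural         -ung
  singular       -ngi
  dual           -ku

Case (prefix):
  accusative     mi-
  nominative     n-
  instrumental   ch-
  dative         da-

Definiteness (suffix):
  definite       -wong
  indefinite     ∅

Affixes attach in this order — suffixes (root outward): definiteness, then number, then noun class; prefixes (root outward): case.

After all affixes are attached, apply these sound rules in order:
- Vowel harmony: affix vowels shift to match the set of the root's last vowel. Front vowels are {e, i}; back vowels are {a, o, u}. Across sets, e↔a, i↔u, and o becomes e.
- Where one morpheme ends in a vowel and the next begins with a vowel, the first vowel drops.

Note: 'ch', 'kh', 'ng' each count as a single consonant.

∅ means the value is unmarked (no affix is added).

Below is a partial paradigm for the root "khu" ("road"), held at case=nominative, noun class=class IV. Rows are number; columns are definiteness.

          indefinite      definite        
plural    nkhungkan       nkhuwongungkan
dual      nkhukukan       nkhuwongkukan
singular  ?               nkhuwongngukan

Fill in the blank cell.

nkhungukan

definiteness = indefinite: zero marking, form stays khu.
Attach number singular -ngi → khungi.
Attach case nominative n- → nkhungi.
Attach noun class class IV -ken → nkhungiken.
Apply vowel harmony: nkhungiken → nkhungukan.
Vowel deletion: no change.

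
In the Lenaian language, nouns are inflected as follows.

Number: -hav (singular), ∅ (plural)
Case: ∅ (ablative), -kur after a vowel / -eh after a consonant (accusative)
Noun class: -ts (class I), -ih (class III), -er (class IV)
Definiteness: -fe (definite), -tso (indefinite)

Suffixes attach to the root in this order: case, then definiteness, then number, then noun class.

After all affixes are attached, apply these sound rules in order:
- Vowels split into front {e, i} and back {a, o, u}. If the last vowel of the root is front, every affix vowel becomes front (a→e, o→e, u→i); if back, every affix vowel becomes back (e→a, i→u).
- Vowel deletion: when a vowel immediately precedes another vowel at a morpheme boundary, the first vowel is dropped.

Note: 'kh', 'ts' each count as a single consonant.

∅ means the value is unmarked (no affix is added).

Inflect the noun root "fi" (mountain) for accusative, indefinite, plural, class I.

fikirtsets

Attach case accusative -kur (after vowel 'i') → fikur.
Attach definiteness indefinite -tso → fikurtso.
number = plural: zero marking, form stays fikurtso.
Attach noun class class I -ts → fikurtsots.
Apply vowel harmony: fikurtsots → fikirtsets.
Vowel deletion: no change.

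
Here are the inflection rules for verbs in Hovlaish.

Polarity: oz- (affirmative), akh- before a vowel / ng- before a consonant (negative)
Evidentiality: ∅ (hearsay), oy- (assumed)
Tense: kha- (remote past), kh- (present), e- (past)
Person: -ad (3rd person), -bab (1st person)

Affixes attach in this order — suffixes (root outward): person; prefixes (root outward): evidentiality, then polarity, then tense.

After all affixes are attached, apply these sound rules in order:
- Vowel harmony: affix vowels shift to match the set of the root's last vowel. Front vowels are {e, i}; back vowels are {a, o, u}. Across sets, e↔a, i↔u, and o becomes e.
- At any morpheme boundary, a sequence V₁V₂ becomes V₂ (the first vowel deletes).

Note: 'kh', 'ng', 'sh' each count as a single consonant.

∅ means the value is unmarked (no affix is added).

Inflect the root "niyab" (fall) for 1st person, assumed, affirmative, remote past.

Attach person 1st person -bab → niyabbab.
Attach evidentiality assumed oy- → oyniyabbab.
Attach polarity affirmative oz- → ozoyniyabbab.
Attach tense remote past kha- → khaozoyniyabbab.
Vowel harmony: no change.
Apply vowel deletion: khaozoyniyabbab → khozoyniyabbab.

khozoyniyabbab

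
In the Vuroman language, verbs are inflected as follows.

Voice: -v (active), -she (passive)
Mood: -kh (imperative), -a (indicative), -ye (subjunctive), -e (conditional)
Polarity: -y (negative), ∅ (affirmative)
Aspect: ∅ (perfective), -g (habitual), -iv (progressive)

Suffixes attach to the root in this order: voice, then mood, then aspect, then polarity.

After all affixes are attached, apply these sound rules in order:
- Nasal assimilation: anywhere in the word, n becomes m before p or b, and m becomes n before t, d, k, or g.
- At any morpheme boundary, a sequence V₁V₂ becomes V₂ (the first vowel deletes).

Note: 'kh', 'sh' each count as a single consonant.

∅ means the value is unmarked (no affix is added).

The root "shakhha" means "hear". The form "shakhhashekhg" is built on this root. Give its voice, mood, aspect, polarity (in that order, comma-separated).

passive, imperative, habitual, affirmative

Segment: shakhha-she-kh-g.
voice: -she → passive.
mood: -kh → imperative.
aspect: -g → habitual.
polarity: ∅ → affirmative.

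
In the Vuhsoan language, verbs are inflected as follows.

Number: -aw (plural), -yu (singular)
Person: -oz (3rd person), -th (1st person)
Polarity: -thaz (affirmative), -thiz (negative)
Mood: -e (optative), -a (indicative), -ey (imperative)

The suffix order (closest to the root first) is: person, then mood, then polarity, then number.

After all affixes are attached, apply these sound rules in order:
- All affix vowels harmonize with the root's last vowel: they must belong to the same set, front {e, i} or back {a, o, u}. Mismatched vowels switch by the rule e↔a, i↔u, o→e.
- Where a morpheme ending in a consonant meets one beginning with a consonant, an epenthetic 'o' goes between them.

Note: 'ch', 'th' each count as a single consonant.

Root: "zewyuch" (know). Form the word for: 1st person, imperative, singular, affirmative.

zewyuchothayothazoyu

Attach person 1st person -th → zewyuchth.
Attach mood imperative -ey → zewyuchthey.
Attach polarity affirmative -thaz → zewyuchtheythaz.
Attach number singular -yu → zewyuchtheythazyu.
Apply vowel harmony: zewyuchtheythazyu → zewyuchthaythazyu.
Apply epenthesis: zewyuchthaythazyu → zewyuchothayothazoyu.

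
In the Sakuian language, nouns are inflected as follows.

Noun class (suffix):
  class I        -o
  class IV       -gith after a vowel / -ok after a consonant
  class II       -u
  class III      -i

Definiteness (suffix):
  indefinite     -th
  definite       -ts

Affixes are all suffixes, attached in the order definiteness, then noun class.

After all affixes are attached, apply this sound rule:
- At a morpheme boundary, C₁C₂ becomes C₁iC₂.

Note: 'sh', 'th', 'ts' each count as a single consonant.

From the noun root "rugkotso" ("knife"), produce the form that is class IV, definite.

rugkotsotsok

Attach definiteness definite -ts → rugkotsots.
Attach noun class class IV -ok (after consonant 'ts') → rugkotsotsok.
Epenthesis: no change.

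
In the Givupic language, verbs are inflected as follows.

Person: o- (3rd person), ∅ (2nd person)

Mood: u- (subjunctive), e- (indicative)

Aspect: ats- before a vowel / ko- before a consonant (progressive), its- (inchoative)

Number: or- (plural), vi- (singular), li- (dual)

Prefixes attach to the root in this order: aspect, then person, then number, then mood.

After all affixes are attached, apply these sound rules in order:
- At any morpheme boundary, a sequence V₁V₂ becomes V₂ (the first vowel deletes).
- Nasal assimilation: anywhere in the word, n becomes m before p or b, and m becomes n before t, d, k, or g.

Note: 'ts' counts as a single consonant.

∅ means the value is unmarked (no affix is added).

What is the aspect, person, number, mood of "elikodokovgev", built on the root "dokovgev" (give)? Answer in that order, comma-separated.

Segment: e-li-ko-dokovgev.
aspect: ats/ko- → progressive.
person: ∅ → 2nd person.
number: li- → dual.
mood: e- → indicative.

progressive, 2nd person, dual, indicative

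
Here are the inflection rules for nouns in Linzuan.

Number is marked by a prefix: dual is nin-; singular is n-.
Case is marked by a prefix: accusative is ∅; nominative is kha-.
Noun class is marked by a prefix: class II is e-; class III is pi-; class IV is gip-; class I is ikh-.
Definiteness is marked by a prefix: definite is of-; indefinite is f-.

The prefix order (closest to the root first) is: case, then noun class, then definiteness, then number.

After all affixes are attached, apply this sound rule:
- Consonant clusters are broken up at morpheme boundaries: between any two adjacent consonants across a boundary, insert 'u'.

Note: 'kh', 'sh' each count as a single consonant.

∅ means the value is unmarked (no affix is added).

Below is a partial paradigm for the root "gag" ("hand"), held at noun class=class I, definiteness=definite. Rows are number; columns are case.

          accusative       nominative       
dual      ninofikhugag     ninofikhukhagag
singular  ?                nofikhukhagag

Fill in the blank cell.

case = accusative: zero marking, form stays gag.
Attach noun class class I ikh- → ikhgag.
Attach definiteness definite of- → ofikhgag.
Attach number singular n- → nofikhgag.
Apply epenthesis: nofikhgag → nofikhugag.

nofikhugag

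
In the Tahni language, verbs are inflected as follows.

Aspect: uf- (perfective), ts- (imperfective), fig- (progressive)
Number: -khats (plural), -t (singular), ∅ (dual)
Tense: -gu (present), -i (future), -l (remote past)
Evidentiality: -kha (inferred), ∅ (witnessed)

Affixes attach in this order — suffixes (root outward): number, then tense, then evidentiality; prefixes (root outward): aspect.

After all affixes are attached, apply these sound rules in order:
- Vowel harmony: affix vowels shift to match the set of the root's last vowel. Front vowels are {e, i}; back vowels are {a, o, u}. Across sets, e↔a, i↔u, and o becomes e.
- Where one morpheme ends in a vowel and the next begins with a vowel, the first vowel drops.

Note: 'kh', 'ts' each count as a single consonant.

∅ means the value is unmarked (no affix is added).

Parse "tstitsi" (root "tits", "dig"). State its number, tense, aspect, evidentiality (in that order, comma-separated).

dual, future, imperfective, witnessed

Segment: ts-tits-i.
number: ∅ → dual.
tense: -i → future.
aspect: ts- → imperfective.
evidentiality: ∅ → witnessed.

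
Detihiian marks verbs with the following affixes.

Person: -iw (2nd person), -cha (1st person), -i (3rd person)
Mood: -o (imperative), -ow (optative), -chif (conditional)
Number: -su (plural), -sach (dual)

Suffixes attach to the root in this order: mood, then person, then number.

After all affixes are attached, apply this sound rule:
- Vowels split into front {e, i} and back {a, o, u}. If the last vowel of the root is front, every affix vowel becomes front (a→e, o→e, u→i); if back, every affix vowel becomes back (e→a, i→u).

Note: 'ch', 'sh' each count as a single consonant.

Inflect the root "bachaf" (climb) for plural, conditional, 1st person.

Attach mood conditional -chif → bachafchif.
Attach person 1st person -cha → bachafchifcha.
Attach number plural -su → bachafchifchasu.
Apply vowel harmony: bachafchifchasu → bachafchufchasu.

bachafchufchasu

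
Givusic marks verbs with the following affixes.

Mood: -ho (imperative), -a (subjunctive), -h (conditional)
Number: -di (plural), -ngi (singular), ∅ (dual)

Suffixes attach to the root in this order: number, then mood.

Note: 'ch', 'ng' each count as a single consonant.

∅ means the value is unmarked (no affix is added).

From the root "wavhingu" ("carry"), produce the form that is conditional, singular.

Attach number singular -ngi → wavhingungi.
Attach mood conditional -h → wavhingungih.

wavhingungih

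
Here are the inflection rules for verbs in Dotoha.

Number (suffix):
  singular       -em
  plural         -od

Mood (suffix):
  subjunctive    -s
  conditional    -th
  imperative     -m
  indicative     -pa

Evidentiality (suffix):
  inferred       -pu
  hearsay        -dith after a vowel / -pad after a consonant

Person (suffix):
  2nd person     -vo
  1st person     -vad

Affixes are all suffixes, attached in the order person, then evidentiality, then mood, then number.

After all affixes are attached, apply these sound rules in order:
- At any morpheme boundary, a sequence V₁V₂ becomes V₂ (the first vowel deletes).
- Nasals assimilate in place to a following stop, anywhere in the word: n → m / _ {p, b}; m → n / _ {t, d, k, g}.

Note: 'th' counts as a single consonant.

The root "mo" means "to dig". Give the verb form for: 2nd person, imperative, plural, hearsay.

Attach person 2nd person -vo → movo.
Attach evidentiality hearsay -dith (after vowel 'o') → movodith.
Attach mood imperative -m → movodithm.
Attach number plural -od → movodithmod.
Vowel deletion: no change.
Nasal assimilation: no change.

movodithmod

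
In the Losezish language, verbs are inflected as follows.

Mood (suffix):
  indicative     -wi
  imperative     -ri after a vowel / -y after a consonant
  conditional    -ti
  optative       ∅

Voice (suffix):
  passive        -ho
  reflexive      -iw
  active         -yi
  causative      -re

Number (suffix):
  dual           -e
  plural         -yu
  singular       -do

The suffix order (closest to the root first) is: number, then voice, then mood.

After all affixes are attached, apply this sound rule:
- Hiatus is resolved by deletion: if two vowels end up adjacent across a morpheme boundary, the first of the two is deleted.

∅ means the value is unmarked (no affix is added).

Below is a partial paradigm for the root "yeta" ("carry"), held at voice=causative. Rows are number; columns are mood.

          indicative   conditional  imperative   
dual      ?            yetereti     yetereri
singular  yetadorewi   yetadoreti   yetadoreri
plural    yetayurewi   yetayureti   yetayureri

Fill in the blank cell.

Attach number dual -e → yetae.
Attach voice causative -re → yetaere.
Attach mood indicative -wi → yetaerewi.
Apply vowel deletion: yetaerewi → yeterewi.

yeterewi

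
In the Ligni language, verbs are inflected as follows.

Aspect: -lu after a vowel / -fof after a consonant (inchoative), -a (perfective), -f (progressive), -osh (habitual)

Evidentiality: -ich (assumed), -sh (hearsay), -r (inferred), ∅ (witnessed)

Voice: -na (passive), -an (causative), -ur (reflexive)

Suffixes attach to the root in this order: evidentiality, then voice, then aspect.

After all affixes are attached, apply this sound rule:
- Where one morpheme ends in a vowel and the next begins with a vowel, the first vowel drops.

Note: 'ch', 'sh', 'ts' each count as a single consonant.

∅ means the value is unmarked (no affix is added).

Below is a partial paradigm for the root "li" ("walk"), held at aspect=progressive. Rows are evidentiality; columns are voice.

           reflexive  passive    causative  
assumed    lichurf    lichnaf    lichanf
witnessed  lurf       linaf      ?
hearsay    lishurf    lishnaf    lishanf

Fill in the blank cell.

lanf

evidentiality = witnessed: zero marking, form stays li.
Attach voice causative -an → lian.
Attach aspect progressive -f → lianf.
Apply vowel deletion: lianf → lanf.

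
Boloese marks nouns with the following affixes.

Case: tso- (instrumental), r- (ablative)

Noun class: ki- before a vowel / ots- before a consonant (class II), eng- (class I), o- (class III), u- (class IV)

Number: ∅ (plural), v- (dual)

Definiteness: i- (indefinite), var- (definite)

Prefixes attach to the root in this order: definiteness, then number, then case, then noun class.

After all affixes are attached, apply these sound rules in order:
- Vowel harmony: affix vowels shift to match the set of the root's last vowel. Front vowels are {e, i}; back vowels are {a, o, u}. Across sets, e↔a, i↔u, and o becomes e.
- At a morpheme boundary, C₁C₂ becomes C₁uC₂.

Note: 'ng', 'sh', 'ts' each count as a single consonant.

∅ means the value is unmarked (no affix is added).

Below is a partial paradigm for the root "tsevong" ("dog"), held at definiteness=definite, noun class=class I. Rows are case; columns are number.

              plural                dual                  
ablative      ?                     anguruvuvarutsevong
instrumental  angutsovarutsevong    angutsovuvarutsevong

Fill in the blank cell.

anguruvarutsevong

Attach definiteness definite var- → vartsevong.
number = plural: zero marking, form stays vartsevong.
Attach case ablative r- → rvartsevong.
Attach noun class class I eng- → engrvartsevong.
Apply vowel harmony: engrvartsevong → angrvartsevong.
Apply epenthesis: angrvartsevong → anguruvarutsevong.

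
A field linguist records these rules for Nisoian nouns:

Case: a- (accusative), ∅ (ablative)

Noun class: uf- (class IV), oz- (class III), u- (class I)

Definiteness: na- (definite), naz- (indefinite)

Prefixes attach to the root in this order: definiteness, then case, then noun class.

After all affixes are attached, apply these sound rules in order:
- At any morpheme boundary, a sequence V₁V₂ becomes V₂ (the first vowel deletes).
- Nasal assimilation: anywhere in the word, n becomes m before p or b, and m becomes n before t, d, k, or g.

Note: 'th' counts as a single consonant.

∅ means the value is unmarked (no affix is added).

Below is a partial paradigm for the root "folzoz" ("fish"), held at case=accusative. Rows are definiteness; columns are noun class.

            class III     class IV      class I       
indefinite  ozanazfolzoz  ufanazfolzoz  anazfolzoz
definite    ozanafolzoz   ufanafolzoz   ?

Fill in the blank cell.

anafolzoz

Attach definiteness definite na- → nafolzoz.
Attach case accusative a- → anafolzoz.
Attach noun class class I u- → uanafolzoz.
Apply vowel deletion: uanafolzoz → anafolzoz.
Nasal assimilation: no change.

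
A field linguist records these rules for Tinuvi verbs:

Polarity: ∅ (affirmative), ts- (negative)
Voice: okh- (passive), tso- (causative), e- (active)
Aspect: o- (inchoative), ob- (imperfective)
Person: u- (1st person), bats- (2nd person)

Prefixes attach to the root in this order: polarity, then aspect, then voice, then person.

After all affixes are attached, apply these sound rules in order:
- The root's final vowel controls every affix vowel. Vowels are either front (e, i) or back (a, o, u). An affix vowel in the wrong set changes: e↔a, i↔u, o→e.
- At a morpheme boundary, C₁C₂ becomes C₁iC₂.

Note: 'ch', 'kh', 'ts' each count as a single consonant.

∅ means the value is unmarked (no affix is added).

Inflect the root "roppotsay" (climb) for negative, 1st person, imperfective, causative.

Attach polarity negative ts- → tsroppotsay.
Attach aspect imperfective ob- → obtsroppotsay.
Attach voice causative tso- → tsoobtsroppotsay.
Attach person 1st person u- → utsoobtsroppotsay.
Vowel harmony: no change.
Apply epenthesis: utsoobtsroppotsay → utsoobitsiroppotsay.

utsoobitsiroppotsay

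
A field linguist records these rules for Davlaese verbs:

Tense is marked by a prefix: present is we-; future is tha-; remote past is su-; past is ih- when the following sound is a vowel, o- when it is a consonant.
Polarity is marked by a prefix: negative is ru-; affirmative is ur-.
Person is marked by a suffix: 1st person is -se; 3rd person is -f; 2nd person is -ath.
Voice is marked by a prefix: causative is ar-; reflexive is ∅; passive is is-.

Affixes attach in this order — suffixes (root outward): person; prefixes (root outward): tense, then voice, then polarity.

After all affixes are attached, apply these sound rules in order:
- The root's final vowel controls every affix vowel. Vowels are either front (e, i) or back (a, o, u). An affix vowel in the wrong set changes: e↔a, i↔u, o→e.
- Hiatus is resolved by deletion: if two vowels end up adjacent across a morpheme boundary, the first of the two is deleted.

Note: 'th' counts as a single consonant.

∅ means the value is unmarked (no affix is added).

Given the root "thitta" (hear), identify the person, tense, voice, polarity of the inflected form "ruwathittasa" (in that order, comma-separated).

Segment: ru-we-thitta-se.
person: -se → 1st person.
tense: we- → present.
voice: ∅ → reflexive.
polarity: ru- → negative.

1st person, present, reflexive, negative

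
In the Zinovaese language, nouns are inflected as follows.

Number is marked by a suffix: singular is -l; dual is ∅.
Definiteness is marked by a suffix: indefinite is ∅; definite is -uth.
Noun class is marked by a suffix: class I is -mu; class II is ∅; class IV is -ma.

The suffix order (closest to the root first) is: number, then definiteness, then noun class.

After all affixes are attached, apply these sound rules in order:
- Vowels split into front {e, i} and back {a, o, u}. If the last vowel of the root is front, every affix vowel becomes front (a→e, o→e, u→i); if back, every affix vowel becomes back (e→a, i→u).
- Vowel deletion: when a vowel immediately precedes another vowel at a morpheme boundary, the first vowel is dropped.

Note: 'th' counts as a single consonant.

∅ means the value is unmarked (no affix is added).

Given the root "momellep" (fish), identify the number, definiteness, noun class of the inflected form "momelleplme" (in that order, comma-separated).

Segment: momellep-l-ma.
number: -l → singular.
definiteness: ∅ → indefinite.
noun class: -ma → class IV.

singular, indefinite, class IV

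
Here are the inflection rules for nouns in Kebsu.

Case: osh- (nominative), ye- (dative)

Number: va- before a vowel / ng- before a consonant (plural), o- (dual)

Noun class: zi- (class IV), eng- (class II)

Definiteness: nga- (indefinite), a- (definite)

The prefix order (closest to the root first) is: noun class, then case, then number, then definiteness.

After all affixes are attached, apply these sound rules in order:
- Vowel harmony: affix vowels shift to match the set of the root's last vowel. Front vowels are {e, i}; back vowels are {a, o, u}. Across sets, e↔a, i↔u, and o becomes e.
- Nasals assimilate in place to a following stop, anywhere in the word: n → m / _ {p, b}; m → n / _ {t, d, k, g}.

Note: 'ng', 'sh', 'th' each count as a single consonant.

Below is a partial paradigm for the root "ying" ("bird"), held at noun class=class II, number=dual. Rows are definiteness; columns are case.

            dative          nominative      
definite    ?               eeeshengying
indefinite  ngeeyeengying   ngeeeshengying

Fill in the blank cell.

Attach noun class class II eng- → engying.
Attach case dative ye- → yeengying.
Attach number dual o- → oyeengying.
Attach definiteness definite a- → aoyeengying.
Apply vowel harmony: aoyeengying → eeyeengying.
Nasal assimilation: no change.

eeyeengying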